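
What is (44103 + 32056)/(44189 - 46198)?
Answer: -76159/2009 ≈ -37.909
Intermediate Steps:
(44103 + 32056)/(44189 - 46198) = 76159/(-2009) = 76159*(-1/2009) = -76159/2009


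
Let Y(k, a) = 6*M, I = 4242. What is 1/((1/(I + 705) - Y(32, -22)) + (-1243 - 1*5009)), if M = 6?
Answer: -4947/31106735 ≈ -0.00015903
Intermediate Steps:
Y(k, a) = 36 (Y(k, a) = 6*6 = 36)
1/((1/(I + 705) - Y(32, -22)) + (-1243 - 1*5009)) = 1/((1/(4242 + 705) - 1*36) + (-1243 - 1*5009)) = 1/((1/4947 - 36) + (-1243 - 5009)) = 1/((1/4947 - 36) - 6252) = 1/(-178091/4947 - 6252) = 1/(-31106735/4947) = -4947/31106735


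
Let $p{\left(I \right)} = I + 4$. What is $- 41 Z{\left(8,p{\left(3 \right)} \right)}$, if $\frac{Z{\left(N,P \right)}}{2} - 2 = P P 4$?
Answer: $-16236$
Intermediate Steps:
$p{\left(I \right)} = 4 + I$
$Z{\left(N,P \right)} = 4 + 8 P^{2}$ ($Z{\left(N,P \right)} = 4 + 2 P P 4 = 4 + 2 P^{2} \cdot 4 = 4 + 2 \cdot 4 P^{2} = 4 + 8 P^{2}$)
$- 41 Z{\left(8,p{\left(3 \right)} \right)} = - 41 \left(4 + 8 \left(4 + 3\right)^{2}\right) = - 41 \left(4 + 8 \cdot 7^{2}\right) = - 41 \left(4 + 8 \cdot 49\right) = - 41 \left(4 + 392\right) = \left(-41\right) 396 = -16236$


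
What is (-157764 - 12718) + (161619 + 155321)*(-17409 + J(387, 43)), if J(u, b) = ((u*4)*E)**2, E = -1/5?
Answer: 124308023242/5 ≈ 2.4862e+10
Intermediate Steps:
E = -1/5 (E = -1*1/5 = -1/5 ≈ -0.20000)
J(u, b) = 16*u**2/25 (J(u, b) = ((u*4)*(-1/5))**2 = ((4*u)*(-1/5))**2 = (-4*u/5)**2 = 16*u**2/25)
(-157764 - 12718) + (161619 + 155321)*(-17409 + J(387, 43)) = (-157764 - 12718) + (161619 + 155321)*(-17409 + (16/25)*387**2) = -170482 + 316940*(-17409 + (16/25)*149769) = -170482 + 316940*(-17409 + 2396304/25) = -170482 + 316940*(1961079/25) = -170482 + 124308875652/5 = 124308023242/5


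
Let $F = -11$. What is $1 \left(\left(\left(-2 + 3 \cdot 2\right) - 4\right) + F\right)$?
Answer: $-11$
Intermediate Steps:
$1 \left(\left(\left(-2 + 3 \cdot 2\right) - 4\right) + F\right) = 1 \left(\left(\left(-2 + 3 \cdot 2\right) - 4\right) - 11\right) = 1 \left(\left(\left(-2 + 6\right) - 4\right) - 11\right) = 1 \left(\left(4 - 4\right) - 11\right) = 1 \left(0 - 11\right) = 1 \left(-11\right) = -11$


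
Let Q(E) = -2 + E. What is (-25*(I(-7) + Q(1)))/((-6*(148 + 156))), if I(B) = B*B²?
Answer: -1075/228 ≈ -4.7149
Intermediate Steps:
I(B) = B³
(-25*(I(-7) + Q(1)))/((-6*(148 + 156))) = (-25*((-7)³ + (-2 + 1)))/((-6*(148 + 156))) = (-25*(-343 - 1))/((-6*304)) = -25*(-344)/(-1824) = 8600*(-1/1824) = -1075/228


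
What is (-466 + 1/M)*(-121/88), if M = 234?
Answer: 1199473/1872 ≈ 640.74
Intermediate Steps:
(-466 + 1/M)*(-121/88) = (-466 + 1/234)*(-121/88) = (-466 + 1/234)*(-121*1/88) = -109043/234*(-11/8) = 1199473/1872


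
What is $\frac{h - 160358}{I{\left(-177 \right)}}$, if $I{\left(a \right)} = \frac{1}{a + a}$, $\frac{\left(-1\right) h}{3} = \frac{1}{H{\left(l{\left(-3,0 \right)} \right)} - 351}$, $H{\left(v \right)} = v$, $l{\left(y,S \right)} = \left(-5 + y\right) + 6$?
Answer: $\frac{20038655334}{353} \approx 5.6767 \cdot 10^{7}$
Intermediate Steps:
$l{\left(y,S \right)} = 1 + y$
$h = \frac{3}{353}$ ($h = - \frac{3}{\left(1 - 3\right) - 351} = - \frac{3}{-2 - 351} = - \frac{3}{-353} = \left(-3\right) \left(- \frac{1}{353}\right) = \frac{3}{353} \approx 0.0084986$)
$I{\left(a \right)} = \frac{1}{2 a}$
$\frac{h - 160358}{I{\left(-177 \right)}} = \frac{\frac{3}{353} - 160358}{\frac{1}{2} \frac{1}{-177}} = \frac{\frac{3}{353} - 160358}{\frac{1}{2} \left(- \frac{1}{177}\right)} = - \frac{56606371}{353 \left(- \frac{1}{354}\right)} = \left(- \frac{56606371}{353}\right) \left(-354\right) = \frac{20038655334}{353}$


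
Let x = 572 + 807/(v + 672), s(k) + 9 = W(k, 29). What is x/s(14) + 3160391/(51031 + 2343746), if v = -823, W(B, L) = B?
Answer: 41459037842/361611327 ≈ 114.65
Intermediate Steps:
s(k) = -9 + k
x = 85565/151 (x = 572 + 807/(-823 + 672) = 572 + 807/(-151) = 572 + 807*(-1/151) = 572 - 807/151 = 85565/151 ≈ 566.66)
x/s(14) + 3160391/(51031 + 2343746) = 85565/(151*(-9 + 14)) + 3160391/(51031 + 2343746) = (85565/151)/5 + 3160391/2394777 = (85565/151)*(1/5) + 3160391*(1/2394777) = 17113/151 + 3160391/2394777 = 41459037842/361611327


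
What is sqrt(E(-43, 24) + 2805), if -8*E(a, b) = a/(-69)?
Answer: sqrt(213667746)/276 ≈ 52.961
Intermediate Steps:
E(a, b) = a/552 (E(a, b) = -a/(8*(-69)) = -a*(-1)/(8*69) = -(-1)*a/552 = a/552)
sqrt(E(-43, 24) + 2805) = sqrt((1/552)*(-43) + 2805) = sqrt(-43/552 + 2805) = sqrt(1548317/552) = sqrt(213667746)/276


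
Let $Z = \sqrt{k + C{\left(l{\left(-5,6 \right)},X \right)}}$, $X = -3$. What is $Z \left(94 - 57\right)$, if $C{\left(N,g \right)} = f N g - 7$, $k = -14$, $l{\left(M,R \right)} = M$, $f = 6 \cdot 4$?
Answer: $37 \sqrt{339} \approx 681.24$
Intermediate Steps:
$f = 24$
$C{\left(N,g \right)} = -7 + 24 N g$ ($C{\left(N,g \right)} = 24 N g - 7 = -7 + 24 N g$)
$Z = \sqrt{339}$ ($Z = \sqrt{-14 - \left(7 + 120 \left(-3\right)\right)} = \sqrt{-14 + \left(-7 + 360\right)} = \sqrt{-14 + 353} = \sqrt{339} \approx 18.412$)
$Z \left(94 - 57\right) = \sqrt{339} \left(94 - 57\right) = \sqrt{339} \cdot 37 = 37 \sqrt{339}$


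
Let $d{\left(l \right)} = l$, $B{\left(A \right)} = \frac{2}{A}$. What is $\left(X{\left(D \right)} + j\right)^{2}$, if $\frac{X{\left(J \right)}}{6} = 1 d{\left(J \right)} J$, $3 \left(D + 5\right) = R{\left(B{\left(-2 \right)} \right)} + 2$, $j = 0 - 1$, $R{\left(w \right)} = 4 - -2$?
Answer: $\frac{9025}{9} \approx 1002.8$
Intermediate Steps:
$R{\left(w \right)} = 6$ ($R{\left(w \right)} = 4 + 2 = 6$)
$j = -1$ ($j = 0 - 1 = -1$)
$D = - \frac{7}{3}$ ($D = -5 + \frac{6 + 2}{3} = -5 + \frac{1}{3} \cdot 8 = -5 + \frac{8}{3} = - \frac{7}{3} \approx -2.3333$)
$X{\left(J \right)} = 6 J^{2}$ ($X{\left(J \right)} = 6 \cdot 1 J J = 6 J J = 6 J^{2}$)
$\left(X{\left(D \right)} + j\right)^{2} = \left(6 \left(- \frac{7}{3}\right)^{2} - 1\right)^{2} = \left(6 \cdot \frac{49}{9} - 1\right)^{2} = \left(\frac{98}{3} - 1\right)^{2} = \left(\frac{95}{3}\right)^{2} = \frac{9025}{9}$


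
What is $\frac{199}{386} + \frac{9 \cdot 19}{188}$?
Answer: $\frac{51709}{36284} \approx 1.4251$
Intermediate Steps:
$\frac{199}{386} + \frac{9 \cdot 19}{188} = 199 \cdot \frac{1}{386} + 171 \cdot \frac{1}{188} = \frac{199}{386} + \frac{171}{188} = \frac{51709}{36284}$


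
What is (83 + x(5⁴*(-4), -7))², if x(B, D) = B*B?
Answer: 39063537506889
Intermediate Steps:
x(B, D) = B²
(83 + x(5⁴*(-4), -7))² = (83 + (5⁴*(-4))²)² = (83 + (625*(-4))²)² = (83 + (-2500)²)² = (83 + 6250000)² = 6250083² = 39063537506889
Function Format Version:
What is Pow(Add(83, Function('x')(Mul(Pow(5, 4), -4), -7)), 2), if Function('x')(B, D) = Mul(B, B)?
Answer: 39063537506889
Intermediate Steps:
Function('x')(B, D) = Pow(B, 2)
Pow(Add(83, Function('x')(Mul(Pow(5, 4), -4), -7)), 2) = Pow(Add(83, Pow(Mul(Pow(5, 4), -4), 2)), 2) = Pow(Add(83, Pow(Mul(625, -4), 2)), 2) = Pow(Add(83, Pow(-2500, 2)), 2) = Pow(Add(83, 6250000), 2) = Pow(6250083, 2) = 39063537506889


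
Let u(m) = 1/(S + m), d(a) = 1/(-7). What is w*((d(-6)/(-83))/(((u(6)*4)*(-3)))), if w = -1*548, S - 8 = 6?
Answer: 2740/1743 ≈ 1.5720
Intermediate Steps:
S = 14 (S = 8 + 6 = 14)
d(a) = -⅐
u(m) = 1/(14 + m)
w = -548
w*((d(-6)/(-83))/(((u(6)*4)*(-3)))) = -548*(-⅐/(-83))/((4/(14 + 6))*(-3)) = -548*(-⅐*(-1/83))/((4/20)*(-3)) = -548/(581*(((1/20)*4)*(-3))) = -548/(581*((⅕)*(-3))) = -548/(581*(-⅗)) = -548*(-5)/(581*3) = -548*(-5/1743) = 2740/1743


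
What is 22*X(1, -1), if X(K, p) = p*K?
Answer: -22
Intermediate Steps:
X(K, p) = K*p
22*X(1, -1) = 22*(1*(-1)) = 22*(-1) = -22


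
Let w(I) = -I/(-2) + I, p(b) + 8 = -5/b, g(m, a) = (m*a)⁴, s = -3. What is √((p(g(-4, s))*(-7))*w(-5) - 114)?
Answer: I*√44293146/288 ≈ 23.109*I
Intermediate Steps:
g(m, a) = a⁴*m⁴ (g(m, a) = (a*m)⁴ = a⁴*m⁴)
p(b) = -8 - 5/b
w(I) = 3*I/2 (w(I) = -I*(-1)/2 + I = -(-1)*I/2 + I = I/2 + I = 3*I/2)
√((p(g(-4, s))*(-7))*w(-5) - 114) = √(((-8 - 5/((-3)⁴*(-4)⁴))*(-7))*((3/2)*(-5)) - 114) = √(((-8 - 5/(81*256))*(-7))*(-15/2) - 114) = √(((-8 - 5/20736)*(-7))*(-15/2) - 114) = √(-165893/20736*(-7)*(-15/2) - 114) = √((1161251/20736)*(-15/2) - 114) = √(-5806255/13824 - 114) = √(-7382191/13824) = I*√44293146/288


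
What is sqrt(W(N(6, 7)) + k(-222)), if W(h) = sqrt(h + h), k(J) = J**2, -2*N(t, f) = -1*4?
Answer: sqrt(49286) ≈ 222.00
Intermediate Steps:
N(t, f) = 2 (N(t, f) = -(-1)*4/2 = -1/2*(-4) = 2)
W(h) = sqrt(2)*sqrt(h) (W(h) = sqrt(2*h) = sqrt(2)*sqrt(h))
sqrt(W(N(6, 7)) + k(-222)) = sqrt(sqrt(2)*sqrt(2) + (-222)**2) = sqrt(2 + 49284) = sqrt(49286)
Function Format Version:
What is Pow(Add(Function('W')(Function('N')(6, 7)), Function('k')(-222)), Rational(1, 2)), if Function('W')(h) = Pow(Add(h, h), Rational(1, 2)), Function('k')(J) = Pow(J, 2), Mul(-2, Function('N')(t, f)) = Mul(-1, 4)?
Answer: Pow(49286, Rational(1, 2)) ≈ 222.00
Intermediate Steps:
Function('N')(t, f) = 2 (Function('N')(t, f) = Mul(Rational(-1, 2), Mul(-1, 4)) = Mul(Rational(-1, 2), -4) = 2)
Function('W')(h) = Mul(Pow(2, Rational(1, 2)), Pow(h, Rational(1, 2))) (Function('W')(h) = Pow(Mul(2, h), Rational(1, 2)) = Mul(Pow(2, Rational(1, 2)), Pow(h, Rational(1, 2))))
Pow(Add(Function('W')(Function('N')(6, 7)), Function('k')(-222)), Rational(1, 2)) = Pow(Add(Mul(Pow(2, Rational(1, 2)), Pow(2, Rational(1, 2))), Pow(-222, 2)), Rational(1, 2)) = Pow(Add(2, 49284), Rational(1, 2)) = Pow(49286, Rational(1, 2))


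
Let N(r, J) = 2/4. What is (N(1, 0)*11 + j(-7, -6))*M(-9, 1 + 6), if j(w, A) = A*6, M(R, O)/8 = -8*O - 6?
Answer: 15128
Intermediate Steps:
M(R, O) = -48 - 64*O (M(R, O) = 8*(-8*O - 6) = 8*(-6 - 8*O) = -48 - 64*O)
j(w, A) = 6*A
N(r, J) = ½ (N(r, J) = 2*(¼) = ½)
(N(1, 0)*11 + j(-7, -6))*M(-9, 1 + 6) = ((½)*11 + 6*(-6))*(-48 - 64*(1 + 6)) = (11/2 - 36)*(-48 - 64*7) = -61*(-48 - 448)/2 = -61/2*(-496) = 15128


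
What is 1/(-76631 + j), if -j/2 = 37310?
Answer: -1/151251 ≈ -6.6115e-6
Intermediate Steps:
j = -74620 (j = -2*37310 = -74620)
1/(-76631 + j) = 1/(-76631 - 74620) = 1/(-151251) = -1/151251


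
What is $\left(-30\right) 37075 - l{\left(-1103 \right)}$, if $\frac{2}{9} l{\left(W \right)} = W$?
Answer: $- \frac{2214573}{2} \approx -1.1073 \cdot 10^{6}$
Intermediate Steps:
$l{\left(W \right)} = \frac{9 W}{2}$
$\left(-30\right) 37075 - l{\left(-1103 \right)} = \left(-30\right) 37075 - \frac{9}{2} \left(-1103\right) = -1112250 - - \frac{9927}{2} = -1112250 + \frac{9927}{2} = - \frac{2214573}{2}$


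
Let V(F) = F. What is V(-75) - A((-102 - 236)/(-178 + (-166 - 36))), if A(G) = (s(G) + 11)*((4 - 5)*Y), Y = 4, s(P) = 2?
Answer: -23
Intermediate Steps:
A(G) = -52 (A(G) = (2 + 11)*((4 - 5)*4) = 13*(-1*4) = 13*(-4) = -52)
V(-75) - A((-102 - 236)/(-178 + (-166 - 36))) = -75 - 1*(-52) = -75 + 52 = -23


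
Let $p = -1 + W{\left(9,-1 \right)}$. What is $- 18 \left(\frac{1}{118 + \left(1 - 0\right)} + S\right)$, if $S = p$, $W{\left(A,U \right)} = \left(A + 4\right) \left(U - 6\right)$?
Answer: $\frac{197046}{119} \approx 1655.8$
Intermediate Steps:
$W{\left(A,U \right)} = \left(-6 + U\right) \left(4 + A\right)$ ($W{\left(A,U \right)} = \left(4 + A\right) \left(-6 + U\right) = \left(-6 + U\right) \left(4 + A\right)$)
$p = -92$ ($p = -1 + \left(-24 - 54 + 4 \left(-1\right) + 9 \left(-1\right)\right) = -1 - 91 = -92$)
$S = -92$
$- 18 \left(\frac{1}{118 + \left(1 - 0\right)} + S\right) = - 18 \left(\frac{1}{118 + \left(1 - 0\right)} - 92\right) = - 18 \left(\frac{1}{118 + \left(1 + 0\right)} - 92\right) = - 18 \left(\frac{1}{118 + 1} - 92\right) = - 18 \left(\frac{1}{119} - 92\right) = \left(-18\right) \left(- \frac{10947}{119}\right) = \frac{197046}{119}$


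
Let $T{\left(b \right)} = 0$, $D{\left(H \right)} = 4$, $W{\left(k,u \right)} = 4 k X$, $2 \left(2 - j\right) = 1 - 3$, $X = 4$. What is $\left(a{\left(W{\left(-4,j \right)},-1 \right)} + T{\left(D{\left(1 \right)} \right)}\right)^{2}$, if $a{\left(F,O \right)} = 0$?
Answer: $0$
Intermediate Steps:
$j = 3$ ($j = 2 - \frac{1 - 3}{2} = 2 - -1 = 2 + 1 = 3$)
$W{\left(k,u \right)} = 16 k$ ($W{\left(k,u \right)} = 4 k 4 = 16 k$)
$\left(a{\left(W{\left(-4,j \right)},-1 \right)} + T{\left(D{\left(1 \right)} \right)}\right)^{2} = \left(0 + 0\right)^{2} = 0^{2} = 0$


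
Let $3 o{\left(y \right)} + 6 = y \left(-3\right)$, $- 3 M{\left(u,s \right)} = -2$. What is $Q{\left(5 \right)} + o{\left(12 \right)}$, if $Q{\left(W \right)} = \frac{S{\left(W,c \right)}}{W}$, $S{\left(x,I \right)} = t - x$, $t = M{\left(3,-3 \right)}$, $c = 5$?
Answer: $- \frac{223}{15} \approx -14.867$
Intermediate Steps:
$M{\left(u,s \right)} = \frac{2}{3}$ ($M{\left(u,s \right)} = \left(- \frac{1}{3}\right) \left(-2\right) = \frac{2}{3}$)
$t = \frac{2}{3} \approx 0.66667$
$S{\left(x,I \right)} = \frac{2}{3} - x$
$o{\left(y \right)} = -2 - y$ ($o{\left(y \right)} = -2 + \frac{y \left(-3\right)}{3} = -2 + \frac{\left(-3\right) y}{3} = -2 - y$)
$Q{\left(W \right)} = \frac{\frac{2}{3} - W}{W}$
$Q{\left(5 \right)} + o{\left(12 \right)} = \frac{\frac{2}{3} - 5}{5} - 14 = \frac{1}{5} \left(- \frac{13}{3}\right) - 14 = - \frac{13}{15} - 14 = - \frac{223}{15}$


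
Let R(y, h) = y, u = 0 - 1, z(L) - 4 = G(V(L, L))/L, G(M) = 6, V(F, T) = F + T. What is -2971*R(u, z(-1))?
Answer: 2971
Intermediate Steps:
z(L) = 4 + 6/L
u = -1
-2971*R(u, z(-1)) = -2971*(-1) = 2971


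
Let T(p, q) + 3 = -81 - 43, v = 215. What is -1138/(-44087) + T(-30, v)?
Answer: -5597911/44087 ≈ -126.97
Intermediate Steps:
T(p, q) = -127 (T(p, q) = -3 + (-81 - 43) = -3 - 124 = -127)
-1138/(-44087) + T(-30, v) = -1138/(-44087) - 127 = -1138*(-1/44087) - 127 = 1138/44087 - 127 = -5597911/44087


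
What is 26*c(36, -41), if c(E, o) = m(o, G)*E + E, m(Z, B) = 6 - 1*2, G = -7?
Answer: 4680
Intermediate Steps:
m(Z, B) = 4 (m(Z, B) = 6 - 2 = 4)
c(E, o) = 5*E (c(E, o) = 4*E + E = 5*E)
26*c(36, -41) = 26*(5*36) = 26*180 = 4680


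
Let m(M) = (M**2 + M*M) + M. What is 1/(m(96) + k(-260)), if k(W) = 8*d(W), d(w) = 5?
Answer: 1/18568 ≈ 5.3856e-5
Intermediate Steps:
m(M) = M + 2*M**2 (m(M) = (M**2 + M**2) + M = 2*M**2 + M = M + 2*M**2)
k(W) = 40 (k(W) = 8*5 = 40)
1/(m(96) + k(-260)) = 1/(96*(1 + 2*96) + 40) = 1/(96*(1 + 192) + 40) = 1/(96*193 + 40) = 1/(18528 + 40) = 1/18568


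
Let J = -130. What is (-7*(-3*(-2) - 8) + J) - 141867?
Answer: -141983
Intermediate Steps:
(-7*(-3*(-2) - 8) + J) - 141867 = (-7*(-3*(-2) - 8) - 130) - 141867 = (-7*(6 - 8) - 130) - 141867 = (-7*(-2) - 130) - 141867 = (14 - 130) - 141867 = -116 - 141867 = -141983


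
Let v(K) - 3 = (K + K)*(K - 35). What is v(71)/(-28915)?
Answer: -1023/5783 ≈ -0.17690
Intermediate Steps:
v(K) = 3 + 2*K*(-35 + K) (v(K) = 3 + (K + K)*(K - 35) = 3 + (2*K)*(-35 + K) = 3 + 2*K*(-35 + K))
v(71)/(-28915) = (3 - 70*71 + 2*71²)/(-28915) = (3 - 4970 + 2*5041)*(-1/28915) = (3 - 4970 + 10082)*(-1/28915) = 5115*(-1/28915) = -1023/5783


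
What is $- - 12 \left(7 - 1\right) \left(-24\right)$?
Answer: $-1728$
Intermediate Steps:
$- - 12 \left(7 - 1\right) \left(-24\right) = - \left(-12\right) 6 \left(-24\right) = - \left(-72\right) \left(-24\right) = \left(-1\right) 1728 = -1728$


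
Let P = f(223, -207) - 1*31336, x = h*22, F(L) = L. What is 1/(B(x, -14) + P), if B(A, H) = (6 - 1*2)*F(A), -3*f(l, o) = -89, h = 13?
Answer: -3/90487 ≈ -3.3154e-5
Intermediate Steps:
f(l, o) = 89/3 (f(l, o) = -1/3*(-89) = 89/3)
x = 286 (x = 13*22 = 286)
B(A, H) = 4*A (B(A, H) = (6 - 1*2)*A = (6 - 2)*A = 4*A)
P = -93919/3 (P = 89/3 - 1*31336 = 89/3 - 31336 = -93919/3 ≈ -31306.)
1/(B(x, -14) + P) = 1/(4*286 - 93919/3) = 1/(1144 - 93919/3) = 1/(-90487/3) = -3/90487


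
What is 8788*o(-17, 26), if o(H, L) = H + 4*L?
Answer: 764556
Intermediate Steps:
8788*o(-17, 26) = 8788*(-17 + 4*26) = 8788*(-17 + 104) = 8788*87 = 764556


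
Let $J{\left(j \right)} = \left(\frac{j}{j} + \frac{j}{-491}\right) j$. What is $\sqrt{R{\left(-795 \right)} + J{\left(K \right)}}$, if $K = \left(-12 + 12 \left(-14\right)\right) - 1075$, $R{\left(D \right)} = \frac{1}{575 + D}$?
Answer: $\frac{i \sqrt{13018329812455}}{54010} \approx 66.804 i$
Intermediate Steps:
$K = -1255$ ($K = \left(-12 - 168\right) - 1075 = -180 - 1075 = -1255$)
$J{\left(j \right)} = j \left(1 - \frac{j}{491}\right)$ ($J{\left(j \right)} = \left(1 + j \left(- \frac{1}{491}\right)\right) j = \left(1 - \frac{j}{491}\right) j = j \left(1 - \frac{j}{491}\right)$)
$\sqrt{R{\left(-795 \right)} + J{\left(K \right)}} = \sqrt{\frac{1}{575 - 795} + \frac{1}{491} \left(-1255\right) \left(491 - -1255\right)} = \sqrt{\frac{1}{-220} + \frac{1}{491} \left(-1255\right) \left(491 + 1255\right)} = \sqrt{- \frac{1}{220} + \frac{1}{491} \left(-1255\right) 1746} = \sqrt{- \frac{1}{220} - \frac{2191230}{491}} = \sqrt{- \frac{482071091}{108020}} = \frac{i \sqrt{13018329812455}}{54010}$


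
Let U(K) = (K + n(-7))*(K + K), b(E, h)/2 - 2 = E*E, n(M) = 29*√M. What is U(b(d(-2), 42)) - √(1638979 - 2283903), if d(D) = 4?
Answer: 2592 - 2*I*√161231 + 2088*I*√7 ≈ 2592.0 + 4721.3*I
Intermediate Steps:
b(E, h) = 4 + 2*E² (b(E, h) = 4 + 2*(E*E) = 4 + 2*E²)
U(K) = 2*K*(K + 29*I*√7) (U(K) = (K + 29*√(-7))*(K + K) = (K + 29*(I*√7))*(2*K) = (K + 29*I*√7)*(2*K) = 2*K*(K + 29*I*√7))
U(b(d(-2), 42)) - √(1638979 - 2283903) = 2*(4 + 2*4²)*((4 + 2*4²) + 29*I*√7) - √(1638979 - 2283903) = 2*(4 + 2*16)*((4 + 2*16) + 29*I*√7) - √(-644924) = 2*(4 + 32)*((4 + 32) + 29*I*√7) - 2*I*√161231 = 2*36*(36 + 29*I*√7) - 2*I*√161231 = (2592 + 2088*I*√7) - 2*I*√161231 = 2592 - 2*I*√161231 + 2088*I*√7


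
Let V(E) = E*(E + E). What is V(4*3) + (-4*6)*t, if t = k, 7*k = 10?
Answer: 1776/7 ≈ 253.71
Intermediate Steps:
V(E) = 2*E**2 (V(E) = E*(2*E) = 2*E**2)
k = 10/7 (k = (1/7)*10 = 10/7 ≈ 1.4286)
t = 10/7 ≈ 1.4286
V(4*3) + (-4*6)*t = 2*(4*3)**2 - 4*6*(10/7) = 2*12**2 - 24*10/7 = 2*144 - 240/7 = 288 - 240/7 = 1776/7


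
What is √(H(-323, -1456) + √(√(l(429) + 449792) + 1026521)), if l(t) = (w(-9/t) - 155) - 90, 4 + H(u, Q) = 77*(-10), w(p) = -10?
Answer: √(-774 + √(1026521 + √449537)) ≈ 15.476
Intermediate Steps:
H(u, Q) = -774 (H(u, Q) = -4 + 77*(-10) = -4 - 770 = -774)
l(t) = -255 (l(t) = (-10 - 155) - 90 = -165 - 90 = -255)
√(H(-323, -1456) + √(√(l(429) + 449792) + 1026521)) = √(-774 + √(√(-255 + 449792) + 1026521)) = √(-774 + √(√449537 + 1026521)) = √(-774 + √(1026521 + √449537))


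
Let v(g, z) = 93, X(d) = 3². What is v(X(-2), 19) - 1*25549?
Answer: -25456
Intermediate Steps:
X(d) = 9
v(X(-2), 19) - 1*25549 = 93 - 1*25549 = 93 - 25549 = -25456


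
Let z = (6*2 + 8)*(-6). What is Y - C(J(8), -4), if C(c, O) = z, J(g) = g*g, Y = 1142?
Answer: 1262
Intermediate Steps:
J(g) = g²
z = -120 (z = (12 + 8)*(-6) = 20*(-6) = -120)
C(c, O) = -120
Y - C(J(8), -4) = 1142 - 1*(-120) = 1142 + 120 = 1262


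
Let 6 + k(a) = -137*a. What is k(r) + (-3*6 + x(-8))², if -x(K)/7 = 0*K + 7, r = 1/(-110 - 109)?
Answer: 981914/219 ≈ 4483.6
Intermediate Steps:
r = -1/219 (r = 1/(-219) = -1/219 ≈ -0.0045662)
x(K) = -49 (x(K) = -7*(0*K + 7) = -7*(0 + 7) = -7*7 = -49)
k(a) = -6 - 137*a
k(r) + (-3*6 + x(-8))² = (-6 - 137*(-1/219)) + (-3*6 - 49)² = (-6 + 137/219) + (-18 - 49)² = -1177/219 + (-67)² = -1177/219 + 4489 = 981914/219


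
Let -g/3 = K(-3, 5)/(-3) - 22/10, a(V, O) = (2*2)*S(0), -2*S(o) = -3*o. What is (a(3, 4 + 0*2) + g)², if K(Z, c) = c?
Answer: 3364/25 ≈ 134.56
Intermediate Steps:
S(o) = 3*o/2 (S(o) = -(-3)*o/2 = 3*o/2)
a(V, O) = 0 (a(V, O) = (2*2)*((3/2)*0) = 4*0 = 0)
g = 58/5 (g = -3*(5/(-3) - 22/10) = -3*(5*(-⅓) - 22*⅒) = -3*(-5/3 - 11/5) = -3*(-58/15) = 58/5 ≈ 11.600)
(a(3, 4 + 0*2) + g)² = (0 + 58/5)² = (58/5)² = 3364/25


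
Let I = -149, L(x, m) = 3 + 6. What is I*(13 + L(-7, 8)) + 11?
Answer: -3267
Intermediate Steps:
L(x, m) = 9
I*(13 + L(-7, 8)) + 11 = -149*(13 + 9) + 11 = -149*22 + 11 = -3278 + 11 = -3267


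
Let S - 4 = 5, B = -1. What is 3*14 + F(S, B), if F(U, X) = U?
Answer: 51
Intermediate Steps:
S = 9 (S = 4 + 5 = 9)
3*14 + F(S, B) = 3*14 + 9 = 42 + 9 = 51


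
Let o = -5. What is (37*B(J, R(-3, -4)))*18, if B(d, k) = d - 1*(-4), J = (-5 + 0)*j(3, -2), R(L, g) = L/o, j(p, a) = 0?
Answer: 2664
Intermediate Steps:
R(L, g) = -L/5 (R(L, g) = L/(-5) = L*(-1/5) = -L/5)
J = 0 (J = (-5 + 0)*0 = -5*0 = 0)
B(d, k) = 4 + d (B(d, k) = d + 4 = 4 + d)
(37*B(J, R(-3, -4)))*18 = (37*(4 + 0))*18 = (37*4)*18 = 148*18 = 2664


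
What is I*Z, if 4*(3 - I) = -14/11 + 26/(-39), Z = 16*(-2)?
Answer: -3680/33 ≈ -111.52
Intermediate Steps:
Z = -32
I = 115/33 (I = 3 - (-14/11 + 26/(-39))/4 = 3 - (-14*1/11 + 26*(-1/39))/4 = 3 - (-14/11 - ⅔)/4 = 3 - ¼*(-64/33) = 3 + 16/33 = 115/33 ≈ 3.4848)
I*Z = (115/33)*(-32) = -3680/33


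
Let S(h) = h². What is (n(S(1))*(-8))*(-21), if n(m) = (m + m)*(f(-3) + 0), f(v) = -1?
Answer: -336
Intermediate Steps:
n(m) = -2*m (n(m) = (m + m)*(-1 + 0) = (2*m)*(-1) = -2*m)
(n(S(1))*(-8))*(-21) = (-2*1²*(-8))*(-21) = (-2*1*(-8))*(-21) = -2*(-8)*(-21) = 16*(-21) = -336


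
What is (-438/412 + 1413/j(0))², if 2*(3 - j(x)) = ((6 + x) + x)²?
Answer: 9627730641/1060900 ≈ 9075.1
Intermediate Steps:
j(x) = 3 - (6 + 2*x)²/2 (j(x) = 3 - ((6 + x) + x)²/2 = 3 - (6 + 2*x)²/2)
(-438/412 + 1413/j(0))² = (-438/412 + 1413/(3 - 2*(3 + 0)²))² = (-438*1/412 + 1413/(3 - 2*3²))² = (-219/206 + 1413/(3 - 2*9))² = (-219/206 + 1413/(3 - 18))² = (-219/206 + 1413/(-15))² = (-219/206 + 1413*(-1/15))² = (-219/206 - 471/5)² = (-98121/1030)² = 9627730641/1060900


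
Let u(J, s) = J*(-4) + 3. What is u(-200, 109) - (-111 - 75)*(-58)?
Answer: -9985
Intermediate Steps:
u(J, s) = 3 - 4*J (u(J, s) = -4*J + 3 = 3 - 4*J)
u(-200, 109) - (-111 - 75)*(-58) = (3 - 4*(-200)) - (-111 - 75)*(-58) = (3 + 800) - (-186)*(-58) = 803 - 1*10788 = 803 - 10788 = -9985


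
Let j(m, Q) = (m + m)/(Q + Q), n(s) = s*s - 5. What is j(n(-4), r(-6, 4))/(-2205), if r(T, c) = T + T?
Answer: 11/26460 ≈ 0.00041572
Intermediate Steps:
r(T, c) = 2*T
n(s) = -5 + s**2 (n(s) = s**2 - 5 = -5 + s**2)
j(m, Q) = m/Q (j(m, Q) = (2*m)/((2*Q)) = (2*m)*(1/(2*Q)) = m/Q)
j(n(-4), r(-6, 4))/(-2205) = ((-5 + (-4)**2)/((2*(-6))))/(-2205) = ((-5 + 16)/(-12))*(-1/2205) = (11*(-1/12))*(-1/2205) = -11/12*(-1/2205) = 11/26460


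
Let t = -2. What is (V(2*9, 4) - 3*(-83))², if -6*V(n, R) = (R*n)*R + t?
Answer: 364816/9 ≈ 40535.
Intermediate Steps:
V(n, R) = ⅓ - n*R²/6 (V(n, R) = -((R*n)*R - 2)/6 = -(n*R² - 2)/6 = -(-2 + n*R²)/6 = ⅓ - n*R²/6)
(V(2*9, 4) - 3*(-83))² = ((⅓ - ⅙*2*9*4²) - 3*(-83))² = ((⅓ - ⅙*18*16) + 249)² = ((⅓ - 48) + 249)² = (-143/3 + 249)² = (604/3)² = 364816/9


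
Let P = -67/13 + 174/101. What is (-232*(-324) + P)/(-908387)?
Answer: -98691079/1192712131 ≈ -0.082745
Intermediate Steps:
P = -4505/1313 (P = -67*1/13 + 174*(1/101) = -67/13 + 174/101 = -4505/1313 ≈ -3.4311)
(-232*(-324) + P)/(-908387) = (-232*(-324) - 4505/1313)/(-908387) = (75168 - 4505/1313)*(-1/908387) = (98691079/1313)*(-1/908387) = -98691079/1192712131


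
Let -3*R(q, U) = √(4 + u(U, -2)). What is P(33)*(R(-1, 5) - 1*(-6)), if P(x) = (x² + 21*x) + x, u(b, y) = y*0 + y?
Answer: 10890 - 605*√2 ≈ 10034.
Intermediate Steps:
u(b, y) = y (u(b, y) = 0 + y = y)
P(x) = x² + 22*x
R(q, U) = -√2/3 (R(q, U) = -√(4 - 2)/3 = -√2/3)
P(33)*(R(-1, 5) - 1*(-6)) = (33*(22 + 33))*(-√2/3 - 1*(-6)) = (33*55)*(-√2/3 + 6) = 1815*(6 - √2/3) = 10890 - 605*√2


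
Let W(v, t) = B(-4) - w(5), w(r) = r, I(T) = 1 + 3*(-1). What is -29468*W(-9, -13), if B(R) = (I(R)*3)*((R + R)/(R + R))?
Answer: 324148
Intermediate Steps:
I(T) = -2 (I(T) = 1 - 3 = -2)
B(R) = -6 (B(R) = (-2*3)*((R + R)/(R + R)) = -6*2*R/(2*R) = -6*2*R*1/(2*R) = -6*1 = -6)
W(v, t) = -11 (W(v, t) = -6 - 1*5 = -6 - 5 = -11)
-29468*W(-9, -13) = -29468*(-11) = 324148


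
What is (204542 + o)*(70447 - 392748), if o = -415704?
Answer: 68057723762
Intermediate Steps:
(204542 + o)*(70447 - 392748) = (204542 - 415704)*(70447 - 392748) = -211162*(-322301) = 68057723762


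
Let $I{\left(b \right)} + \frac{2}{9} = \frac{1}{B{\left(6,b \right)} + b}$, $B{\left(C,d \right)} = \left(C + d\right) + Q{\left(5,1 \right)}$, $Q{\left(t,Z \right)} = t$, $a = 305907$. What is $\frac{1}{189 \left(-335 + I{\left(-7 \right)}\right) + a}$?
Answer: $\frac{1}{242487} \approx 4.1239 \cdot 10^{-6}$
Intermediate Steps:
$B{\left(C,d \right)} = 5 + C + d$ ($B{\left(C,d \right)} = \left(C + d\right) + 5 = 5 + C + d$)
$I{\left(b \right)} = - \frac{2}{9} + \frac{1}{11 + 2 b}$ ($I{\left(b \right)} = - \frac{2}{9} + \frac{1}{\left(5 + 6 + b\right) + b} = - \frac{2}{9} + \frac{1}{\left(11 + b\right) + b} = - \frac{2}{9} + \frac{1}{11 + 2 b}$)
$\frac{1}{189 \left(-335 + I{\left(-7 \right)}\right) + a} = \frac{1}{189 \left(-335 + \frac{-13 - -28}{9 \left(11 + 2 \left(-7\right)\right)}\right) + 305907} = \frac{1}{189 \left(-335 + \frac{-13 + 28}{9 \left(11 - 14\right)}\right) + 305907} = \frac{1}{189 \left(-335 + \frac{1}{9} \frac{1}{-3} \cdot 15\right) + 305907} = \frac{1}{189 \left(-335 + \frac{1}{9} \left(- \frac{1}{3}\right) 15\right) + 305907} = \frac{1}{189 \left(-335 - \frac{5}{9}\right) + 305907} = \frac{1}{189 \left(- \frac{3020}{9}\right) + 305907} = \frac{1}{-63420 + 305907} = \frac{1}{242487}$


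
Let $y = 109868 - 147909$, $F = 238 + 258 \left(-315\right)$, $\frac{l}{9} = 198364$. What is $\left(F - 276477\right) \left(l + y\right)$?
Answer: $-624652237615$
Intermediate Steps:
$l = 1785276$ ($l = 9 \cdot 198364 = 1785276$)
$F = -81032$ ($F = 238 - 81270 = -81032$)
$y = -38041$ ($y = 109868 - 147909 = -38041$)
$\left(F - 276477\right) \left(l + y\right) = \left(-81032 - 276477\right) \left(1785276 - 38041\right) = \left(-357509\right) 1747235 = -624652237615$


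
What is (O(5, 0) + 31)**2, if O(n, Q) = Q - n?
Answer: 676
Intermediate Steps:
(O(5, 0) + 31)**2 = ((0 - 1*5) + 31)**2 = ((0 - 5) + 31)**2 = (-5 + 31)**2 = 26**2 = 676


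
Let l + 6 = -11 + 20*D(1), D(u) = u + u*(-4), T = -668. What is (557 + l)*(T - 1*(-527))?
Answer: -67680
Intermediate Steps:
D(u) = -3*u (D(u) = u - 4*u = -3*u)
l = -77 (l = -6 + (-11 + 20*(-3*1)) = -6 + (-11 + 20*(-3)) = -6 + (-11 - 60) = -6 - 71 = -77)
(557 + l)*(T - 1*(-527)) = (557 - 77)*(-668 - 1*(-527)) = 480*(-668 + 527) = 480*(-141) = -67680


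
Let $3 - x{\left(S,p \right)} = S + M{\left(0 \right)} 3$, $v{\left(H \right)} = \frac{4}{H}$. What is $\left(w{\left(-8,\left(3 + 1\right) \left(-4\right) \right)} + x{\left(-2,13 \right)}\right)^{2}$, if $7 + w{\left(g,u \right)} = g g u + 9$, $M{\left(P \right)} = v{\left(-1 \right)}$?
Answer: $1010025$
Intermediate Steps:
$M{\left(P \right)} = -4$ ($M{\left(P \right)} = \frac{4}{-1} = 4 \left(-1\right) = -4$)
$w{\left(g,u \right)} = 2 + u g^{2}$ ($w{\left(g,u \right)} = -7 + \left(g g u + 9\right) = -7 + \left(g^{2} u + 9\right) = -7 + \left(u g^{2} + 9\right) = -7 + \left(9 + u g^{2}\right) = 2 + u g^{2}$)
$x{\left(S,p \right)} = 15 - S$ ($x{\left(S,p \right)} = 3 - \left(S - 12\right) = 3 - \left(-12 + S\right) = 15 - S$)
$\left(w{\left(-8,\left(3 + 1\right) \left(-4\right) \right)} + x{\left(-2,13 \right)}\right)^{2} = \left(\left(2 + \left(3 + 1\right) \left(-4\right) \left(-8\right)^{2}\right) + \left(15 - -2\right)\right)^{2} = \left(\left(2 + 4 \left(-4\right) 64\right) + \left(15 + 2\right)\right)^{2} = \left(\left(2 - 1024\right) + 17\right)^{2} = \left(-1022 + 17\right)^{2} = \left(-1005\right)^{2} = 1010025$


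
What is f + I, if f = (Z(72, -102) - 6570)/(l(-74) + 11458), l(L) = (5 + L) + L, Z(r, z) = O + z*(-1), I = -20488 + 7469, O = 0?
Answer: -147316453/11315 ≈ -13020.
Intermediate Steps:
I = -13019
Z(r, z) = -z (Z(r, z) = 0 + z*(-1) = 0 - z = -z)
l(L) = 5 + 2*L
f = -6468/11315 (f = (-1*(-102) - 6570)/((5 + 2*(-74)) + 11458) = (102 - 6570)/((5 - 148) + 11458) = -6468/(-143 + 11458) = -6468/11315 ≈ -0.57163)
f + I = -6468/11315 - 13019 = -147316453/11315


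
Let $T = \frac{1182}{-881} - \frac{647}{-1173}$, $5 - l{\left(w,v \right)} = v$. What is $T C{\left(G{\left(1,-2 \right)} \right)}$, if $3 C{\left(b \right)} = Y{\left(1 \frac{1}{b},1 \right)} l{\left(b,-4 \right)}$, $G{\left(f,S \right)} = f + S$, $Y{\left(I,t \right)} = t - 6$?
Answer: $\frac{4082395}{344471} \approx 11.851$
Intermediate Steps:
$Y{\left(I,t \right)} = -6 + t$ ($Y{\left(I,t \right)} = t - 6 = -6 + t$)
$l{\left(w,v \right)} = 5 - v$
$G{\left(f,S \right)} = S + f$
$C{\left(b \right)} = -15$ ($C{\left(b \right)} = \frac{\left(-6 + 1\right) \left(5 - -4\right)}{3} = \frac{\left(-5\right) \left(5 + 4\right)}{3} = \frac{\left(-5\right) 9}{3} = \frac{1}{3} \left(-45\right) = -15$)
$T = - \frac{816479}{1033413}$ ($T = 1182 \left(- \frac{1}{881}\right) - - \frac{647}{1173} = - \frac{1182}{881} + \frac{647}{1173} = - \frac{816479}{1033413} \approx -0.79008$)
$T C{\left(G{\left(1,-2 \right)} \right)} = \left(- \frac{816479}{1033413}\right) \left(-15\right) = \frac{4082395}{344471}$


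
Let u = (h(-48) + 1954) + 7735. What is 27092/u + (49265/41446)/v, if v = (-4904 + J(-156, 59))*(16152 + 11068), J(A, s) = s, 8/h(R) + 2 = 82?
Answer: 98722087808236859/35306665586375160 ≈ 2.7961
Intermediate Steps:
h(R) = 1/10 (h(R) = 8/(-2 + 82) = 8/80 = 8*(1/80) = 1/10)
u = 96891/10 (u = (1/10 + 1954) + 7735 = 19541/10 + 7735 = 96891/10 ≈ 9689.1)
v = -131880900 (v = (-4904 + 59)*(16152 + 11068) = -4845*27220 = -131880900)
27092/u + (49265/41446)/v = 27092/(96891/10) + (49265/41446)/(-131880900) = 27092*(10/96891) + (49265*(1/41446))*(-1/131880900) = 270920/96891 + (49265/41446)*(-1/131880900) = 270920/96891 - 9853/1093187156280 = 98722087808236859/35306665586375160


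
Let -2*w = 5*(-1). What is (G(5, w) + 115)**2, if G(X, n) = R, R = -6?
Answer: 11881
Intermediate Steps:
w = 5/2 (w = -5*(-1)/2 = -1/2*(-5) = 5/2 ≈ 2.5000)
G(X, n) = -6
(G(5, w) + 115)**2 = (-6 + 115)**2 = 109**2 = 11881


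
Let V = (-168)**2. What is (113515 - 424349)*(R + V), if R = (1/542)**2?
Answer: -1288592674607129/146882 ≈ -8.7730e+9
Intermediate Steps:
R = 1/293764 (R = (1/542)**2 = 1/293764 ≈ 3.4041e-6)
V = 28224
(113515 - 424349)*(R + V) = (113515 - 424349)*(1/293764 + 28224) = -310834*8291195137/293764 = -1288592674607129/146882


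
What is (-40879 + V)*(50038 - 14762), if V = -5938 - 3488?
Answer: -1774559180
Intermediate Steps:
V = -9426
(-40879 + V)*(50038 - 14762) = (-40879 - 9426)*(50038 - 14762) = -50305*35276 = -1774559180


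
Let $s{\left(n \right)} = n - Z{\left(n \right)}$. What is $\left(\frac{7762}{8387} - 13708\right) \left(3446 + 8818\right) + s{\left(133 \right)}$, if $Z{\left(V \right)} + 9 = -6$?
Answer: $- \frac{1409883332500}{8387} \approx -1.681 \cdot 10^{8}$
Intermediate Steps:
$Z{\left(V \right)} = -15$ ($Z{\left(V \right)} = -9 - 6 = -15$)
$s{\left(n \right)} = 15 + n$ ($s{\left(n \right)} = n - -15 = n + 15 = 15 + n$)
$\left(\frac{7762}{8387} - 13708\right) \left(3446 + 8818\right) + s{\left(133 \right)} = \left(\frac{7762}{8387} - 13708\right) \left(3446 + 8818\right) + \left(15 + 133\right) = \left(7762 \cdot \frac{1}{8387} - 13708\right) 12264 + 148 = \left(\frac{7762}{8387} - 13708\right) 12264 + 148 = \left(- \frac{114961234}{8387}\right) 12264 + 148 = - \frac{1409884573776}{8387} + 148 = - \frac{1409883332500}{8387}$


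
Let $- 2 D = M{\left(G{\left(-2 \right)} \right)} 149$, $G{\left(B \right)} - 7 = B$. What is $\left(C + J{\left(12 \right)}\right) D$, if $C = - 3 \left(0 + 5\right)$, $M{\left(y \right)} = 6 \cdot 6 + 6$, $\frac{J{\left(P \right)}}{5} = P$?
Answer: $-140805$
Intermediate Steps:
$G{\left(B \right)} = 7 + B$
$J{\left(P \right)} = 5 P$
$M{\left(y \right)} = 42$ ($M{\left(y \right)} = 36 + 6 = 42$)
$C = -15$ ($C = \left(-3\right) 5 = -15$)
$D = -3129$ ($D = - \frac{42 \cdot 149}{2} = \left(- \frac{1}{2}\right) 6258 = -3129$)
$\left(C + J{\left(12 \right)}\right) D = \left(-15 + 5 \cdot 12\right) \left(-3129\right) = \left(-15 + 60\right) \left(-3129\right) = 45 \left(-3129\right) = -140805$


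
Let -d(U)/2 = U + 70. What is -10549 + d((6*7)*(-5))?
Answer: -10269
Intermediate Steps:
d(U) = -140 - 2*U (d(U) = -2*(U + 70) = -2*(70 + U) = -140 - 2*U)
-10549 + d((6*7)*(-5)) = -10549 + (-140 - 2*6*7*(-5)) = -10549 + (-140 - 84*(-5)) = -10549 + (-140 - 2*(-210)) = -10549 + (-140 + 420) = -10549 + 280 = -10269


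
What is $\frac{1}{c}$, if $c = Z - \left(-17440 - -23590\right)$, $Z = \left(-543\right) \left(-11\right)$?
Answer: $- \frac{1}{177} \approx -0.0056497$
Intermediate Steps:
$Z = 5973$
$c = -177$ ($c = 5973 - \left(-17440 - -23590\right) = 5973 - \left(-17440 + 23590\right) = 5973 - 6150 = -177$)
$\frac{1}{c} = \frac{1}{-177} = - \frac{1}{177}$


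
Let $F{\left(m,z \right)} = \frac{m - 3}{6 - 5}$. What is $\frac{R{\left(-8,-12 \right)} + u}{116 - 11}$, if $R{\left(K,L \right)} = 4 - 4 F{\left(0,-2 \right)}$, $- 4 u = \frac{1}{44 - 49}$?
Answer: $\frac{107}{700} \approx 0.15286$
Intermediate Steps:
$u = \frac{1}{20}$ ($u = - \frac{1}{4 \left(44 - 49\right)} = - \frac{1}{4 \left(-5\right)} = \left(- \frac{1}{4}\right) \left(- \frac{1}{5}\right) = \frac{1}{20} \approx 0.05$)
$F{\left(m,z \right)} = -3 + m$ ($F{\left(m,z \right)} = \frac{-3 + m}{1} = \left(-3 + m\right) 1 = -3 + m$)
$R{\left(K,L \right)} = 16$ ($R{\left(K,L \right)} = 4 - 4 \left(-3 + 0\right) = 4 - -12 = 4 + 12 = 16$)
$\frac{R{\left(-8,-12 \right)} + u}{116 - 11} = \frac{16 + \frac{1}{20}}{116 - 11} = \frac{1}{105} \cdot \frac{321}{20} = \frac{107}{700}$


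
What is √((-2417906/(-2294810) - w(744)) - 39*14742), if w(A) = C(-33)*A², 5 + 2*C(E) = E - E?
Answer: √1064951797738007515/1147405 ≈ 899.39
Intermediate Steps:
C(E) = -5/2 (C(E) = -5/2 + (E - E)/2 = -5/2 + (½)*0 = -5/2 + 0 = -5/2)
w(A) = -5*A²/2
√((-2417906/(-2294810) - w(744)) - 39*14742) = √((-2417906/(-2294810) - (-5)*744²/2) - 39*14742) = √((-2417906*(-1/2294810) - (-5)*553536/2) - 574938) = √((1208953/1147405 - 1*(-1383840)) - 574938) = √((1208953/1147405 + 1383840) - 574938) = √(1587826144153/1147405 - 574938) = √(928139408263/1147405) = √1064951797738007515/1147405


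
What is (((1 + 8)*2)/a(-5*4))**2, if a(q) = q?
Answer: 81/100 ≈ 0.81000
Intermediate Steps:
(((1 + 8)*2)/a(-5*4))**2 = (((1 + 8)*2)/((-5*4)))**2 = ((9*2)/(-20))**2 = (18*(-1/20))**2 = (-9/10)**2 = 81/100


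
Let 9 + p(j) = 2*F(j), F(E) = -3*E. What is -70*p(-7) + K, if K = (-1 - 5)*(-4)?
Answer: -2286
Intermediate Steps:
K = 24 (K = -6*(-4) = 24)
p(j) = -9 - 6*j (p(j) = -9 + 2*(-3*j) = -9 - 6*j)
-70*p(-7) + K = -70*(-9 - 6*(-7)) + 24 = -70*(-9 + 42) + 24 = -70*33 + 24 = -2310 + 24 = -2286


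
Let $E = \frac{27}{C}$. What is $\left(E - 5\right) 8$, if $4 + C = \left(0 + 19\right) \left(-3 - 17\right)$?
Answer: $- \frac{649}{16} \approx -40.563$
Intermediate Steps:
$C = -384$ ($C = -4 + \left(0 + 19\right) \left(-3 - 17\right) = -4 + 19 \left(-20\right) = -4 - 380 = -384$)
$E = - \frac{9}{128}$ ($E = \frac{27}{-384} = 27 \left(- \frac{1}{384}\right) = - \frac{9}{128} \approx -0.070313$)
$\left(E - 5\right) 8 = \left(- \frac{9}{128} - 5\right) 8 = \left(- \frac{649}{128}\right) 8 = - \frac{649}{16}$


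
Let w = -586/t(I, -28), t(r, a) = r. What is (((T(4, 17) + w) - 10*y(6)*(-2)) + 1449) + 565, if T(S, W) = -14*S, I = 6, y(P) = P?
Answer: 5941/3 ≈ 1980.3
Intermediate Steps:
w = -293/3 (w = -586/6 = -586*⅙ = -293/3 ≈ -97.667)
(((T(4, 17) + w) - 10*y(6)*(-2)) + 1449) + 565 = (((-14*4 - 293/3) - 10*6*(-2)) + 1449) + 565 = (((-56 - 293/3) - 60*(-2)) + 1449) + 565 = ((-461/3 + 120) + 1449) + 565 = (-101/3 + 1449) + 565 = 4246/3 + 565 = 5941/3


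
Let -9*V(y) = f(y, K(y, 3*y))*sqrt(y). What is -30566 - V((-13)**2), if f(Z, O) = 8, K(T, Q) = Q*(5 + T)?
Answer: -274990/9 ≈ -30554.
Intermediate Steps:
V(y) = -8*sqrt(y)/9
-30566 - V((-13)**2) = -30566 - (-8)*sqrt((-13)**2)/9 = -30566 - (-8)*sqrt(169)/9 = -30566 - (-8)*13/9 = -30566 - 1*(-104/9) = -30566 + 104/9 = -274990/9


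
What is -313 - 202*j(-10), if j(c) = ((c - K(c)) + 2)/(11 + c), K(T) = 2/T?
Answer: 6313/5 ≈ 1262.6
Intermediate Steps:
j(c) = (2 + c - 2/c)/(11 + c) (j(c) = ((c - 2/c) + 2)/(11 + c) = (2 + c - 2/c)/(11 + c))
-313 - 202*j(-10) = -313 - 202*(-2 - 10*(2 - 10))/((-10)*(11 - 10)) = -313 - (-101)*(-2 - 10*(-8))/(5*1) = -313 - (-101)*(-2 + 80)/5 = -313 - (-101)*78/5 = -313 - 202*(-39/5) = -313 + 7878/5 = 6313/5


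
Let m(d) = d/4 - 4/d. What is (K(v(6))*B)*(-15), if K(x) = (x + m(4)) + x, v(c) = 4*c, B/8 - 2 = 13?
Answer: -86400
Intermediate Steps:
B = 120 (B = 16 + 8*13 = 16 + 104 = 120)
m(d) = -4/d + d/4 (m(d) = d*(¼) - 4/d = d/4 - 4/d = -4/d + d/4)
K(x) = 2*x (K(x) = (x + (-4/4 + (¼)*4)) + x = (x + (-4*¼ + 1)) + x = (x + (-1 + 1)) + x = (x + 0) + x = x + x = 2*x)
(K(v(6))*B)*(-15) = ((2*(4*6))*120)*(-15) = ((2*24)*120)*(-15) = (48*120)*(-15) = 5760*(-15) = -86400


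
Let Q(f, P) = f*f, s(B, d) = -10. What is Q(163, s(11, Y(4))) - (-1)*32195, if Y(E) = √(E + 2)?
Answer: 58764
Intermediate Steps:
Y(E) = √(2 + E)
Q(f, P) = f²
Q(163, s(11, Y(4))) - (-1)*32195 = 163² - (-1)*32195 = 26569 - 1*(-32195) = 26569 + 32195 = 58764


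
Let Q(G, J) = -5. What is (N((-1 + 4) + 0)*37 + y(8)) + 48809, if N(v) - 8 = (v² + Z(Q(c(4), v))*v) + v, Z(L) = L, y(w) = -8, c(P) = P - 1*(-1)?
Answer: 48986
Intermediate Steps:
c(P) = 1 + P (c(P) = P + 1 = 1 + P)
N(v) = 8 + v² - 4*v (N(v) = 8 + ((v² - 5*v) + v) = 8 + (v² - 4*v) = 8 + v² - 4*v)
(N((-1 + 4) + 0)*37 + y(8)) + 48809 = ((8 + ((-1 + 4) + 0)² - 4*((-1 + 4) + 0))*37 - 8) + 48809 = ((8 + (3 + 0)² - 4*(3 + 0))*37 - 8) + 48809 = ((8 + 3² - 4*3)*37 - 8) + 48809 = ((8 + 9 - 12)*37 - 8) + 48809 = (5*37 - 8) + 48809 = (185 - 8) + 48809 = 177 + 48809 = 48986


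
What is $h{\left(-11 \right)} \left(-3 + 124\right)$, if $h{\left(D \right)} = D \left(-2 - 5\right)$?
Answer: $9317$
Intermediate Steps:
$h{\left(D \right)} = - 7 D$ ($h{\left(D \right)} = D \left(-7\right) = - 7 D$)
$h{\left(-11 \right)} \left(-3 + 124\right) = \left(-7\right) \left(-11\right) \left(-3 + 124\right) = 77 \cdot 121 = 9317$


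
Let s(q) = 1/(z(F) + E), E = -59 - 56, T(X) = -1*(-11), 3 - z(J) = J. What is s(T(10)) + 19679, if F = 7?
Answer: 2341800/119 ≈ 19679.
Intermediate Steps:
z(J) = 3 - J
T(X) = 11
E = -115
s(q) = -1/119 (s(q) = 1/((3 - 1*7) - 115) = 1/((3 - 7) - 115) = 1/(-4 - 115) = 1/(-119) = -1/119)
s(T(10)) + 19679 = -1/119 + 19679 = 2341800/119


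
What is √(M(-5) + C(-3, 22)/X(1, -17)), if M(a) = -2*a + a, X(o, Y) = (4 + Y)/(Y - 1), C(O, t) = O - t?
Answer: I*√5005/13 ≈ 5.442*I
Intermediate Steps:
X(o, Y) = (4 + Y)/(-1 + Y)
M(a) = -a
√(M(-5) + C(-3, 22)/X(1, -17)) = √(-1*(-5) + (-3 - 1*22)/(((4 - 17)/(-1 - 17)))) = √(5 + (-3 - 22)/((-13/(-18)))) = √(5 - 25/((-1/18*(-13)))) = √(5 - 25/13/18) = √(5 - 25*18/13) = √(5 - 450/13) = √(-385/13) = I*√5005/13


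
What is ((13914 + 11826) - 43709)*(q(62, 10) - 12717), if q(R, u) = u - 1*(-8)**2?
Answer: 229482099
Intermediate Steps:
q(R, u) = -64 + u (q(R, u) = u - 1*64 = u - 64 = -64 + u)
((13914 + 11826) - 43709)*(q(62, 10) - 12717) = ((13914 + 11826) - 43709)*((-64 + 10) - 12717) = (25740 - 43709)*(-54 - 12717) = -17969*(-12771) = 229482099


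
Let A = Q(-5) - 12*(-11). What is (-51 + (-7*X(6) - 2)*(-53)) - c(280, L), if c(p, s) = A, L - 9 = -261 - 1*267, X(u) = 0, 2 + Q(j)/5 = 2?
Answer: -77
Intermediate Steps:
Q(j) = 0 (Q(j) = -10 + 5*2 = -10 + 10 = 0)
L = -519 (L = 9 + (-261 - 1*267) = 9 + (-261 - 267) = 9 - 528 = -519)
A = 132 (A = 0 - 12*(-11) = 0 + 132 = 132)
c(p, s) = 132
(-51 + (-7*X(6) - 2)*(-53)) - c(280, L) = (-51 + (-7*0 - 2)*(-53)) - 1*132 = (-51 + (0 - 2)*(-53)) - 132 = (-51 - 2*(-53)) - 132 = (-51 + 106) - 132 = 55 - 132 = -77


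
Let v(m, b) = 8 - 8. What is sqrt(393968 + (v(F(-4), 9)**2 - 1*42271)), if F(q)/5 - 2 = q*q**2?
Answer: sqrt(351697) ≈ 593.04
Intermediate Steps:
F(q) = 10 + 5*q**3 (F(q) = 10 + 5*(q*q**2) = 10 + 5*q**3)
v(m, b) = 0
sqrt(393968 + (v(F(-4), 9)**2 - 1*42271)) = sqrt(393968 + (0**2 - 1*42271)) = sqrt(393968 + (0 - 42271)) = sqrt(393968 - 42271) = sqrt(351697)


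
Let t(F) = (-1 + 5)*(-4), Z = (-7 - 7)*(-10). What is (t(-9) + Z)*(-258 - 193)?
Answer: -55924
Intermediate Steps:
Z = 140 (Z = -14*(-10) = 140)
t(F) = -16 (t(F) = 4*(-4) = -16)
(t(-9) + Z)*(-258 - 193) = (-16 + 140)*(-258 - 193) = 124*(-451) = -55924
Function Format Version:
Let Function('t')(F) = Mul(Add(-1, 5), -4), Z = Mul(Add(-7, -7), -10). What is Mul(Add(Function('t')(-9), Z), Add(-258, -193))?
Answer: -55924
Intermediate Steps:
Z = 140 (Z = Mul(-14, -10) = 140)
Function('t')(F) = -16 (Function('t')(F) = Mul(4, -4) = -16)
Mul(Add(Function('t')(-9), Z), Add(-258, -193)) = Mul(Add(-16, 140), Add(-258, -193)) = Mul(124, -451) = -55924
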